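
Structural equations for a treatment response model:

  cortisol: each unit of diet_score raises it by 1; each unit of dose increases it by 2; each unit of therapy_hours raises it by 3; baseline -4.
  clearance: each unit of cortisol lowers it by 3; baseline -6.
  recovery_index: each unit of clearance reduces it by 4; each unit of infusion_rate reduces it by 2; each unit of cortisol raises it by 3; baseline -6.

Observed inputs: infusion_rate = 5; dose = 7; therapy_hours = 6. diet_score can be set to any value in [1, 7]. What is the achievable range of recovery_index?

443 to 533

Substituting into the cortisol equation gives cortisol = diet_score + 28.
Substituting into the clearance equation gives clearance = -3*diet_score - 90.
recovery_index becomes 15*diet_score + 428.
Linear in diet_score, so extremes are at the endpoints: diet_score = 1 gives recovery_index = 443; diet_score = 7 gives recovery_index = 533.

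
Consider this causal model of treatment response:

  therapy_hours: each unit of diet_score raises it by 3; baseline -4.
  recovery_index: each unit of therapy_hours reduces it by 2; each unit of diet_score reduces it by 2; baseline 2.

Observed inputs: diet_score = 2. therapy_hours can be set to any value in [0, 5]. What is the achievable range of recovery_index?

-12 to -2

Intervening on therapy_hours fixes its value directly, overriding its dependence on diet_score.
Substituting into the recovery_index equation gives recovery_index = -2*therapy_hours - 2.
Linear in therapy_hours, so extremes are at the endpoints: therapy_hours = 0 gives recovery_index = -2; therapy_hours = 5 gives recovery_index = -12.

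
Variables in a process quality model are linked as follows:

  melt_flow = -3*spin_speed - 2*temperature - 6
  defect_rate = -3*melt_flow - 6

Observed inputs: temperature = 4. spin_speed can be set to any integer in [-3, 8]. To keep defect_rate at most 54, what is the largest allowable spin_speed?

spin_speed = 2

Substituting into the melt_flow equation gives melt_flow = -3*spin_speed - 14.
So defect_rate = 9*spin_speed + 36.
Require 9*spin_speed + 36 ≤ 54, so spin_speed ≤ 2.
The largest integer in [-3, 8] satisfying this is 2.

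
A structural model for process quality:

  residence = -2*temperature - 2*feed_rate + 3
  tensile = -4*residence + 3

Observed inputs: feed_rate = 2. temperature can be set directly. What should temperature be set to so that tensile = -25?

Substituting into the residence equation gives residence = -2*temperature - 1.
Substituting into the tensile equation gives tensile = 8*temperature + 7.
Solve 8*temperature + 7 = -25: temperature = (-25 - 7) / 8 = -4.

temperature = -4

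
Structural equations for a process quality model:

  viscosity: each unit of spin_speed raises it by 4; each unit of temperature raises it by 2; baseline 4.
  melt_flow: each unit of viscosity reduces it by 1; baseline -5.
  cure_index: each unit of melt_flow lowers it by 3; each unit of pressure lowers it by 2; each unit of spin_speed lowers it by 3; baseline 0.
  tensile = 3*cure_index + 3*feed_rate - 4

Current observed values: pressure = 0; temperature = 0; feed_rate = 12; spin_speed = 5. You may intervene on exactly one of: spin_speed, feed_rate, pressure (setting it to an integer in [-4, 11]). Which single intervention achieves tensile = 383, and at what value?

Intervening on spin_speed: with other inputs at their observed values, tensile = 27*spin_speed + 113. Solving for 383 gives spin_speed = 10, within [-4, 11].
Intervening on feed_rate: tensile = 3*feed_rate + 212. Reaching 383 requires feed_rate = 57, outside [-4, 11].
Intervening on pressure: tensile = -6*pressure + 248. Reaching 383 requires pressure = -45/2, not an integer.

set spin_speed = 10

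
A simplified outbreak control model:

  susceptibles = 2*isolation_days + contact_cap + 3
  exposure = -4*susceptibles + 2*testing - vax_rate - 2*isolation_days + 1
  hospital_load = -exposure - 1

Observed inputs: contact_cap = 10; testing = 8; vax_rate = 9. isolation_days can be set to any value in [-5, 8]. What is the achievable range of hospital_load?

Substituting into the susceptibles equation gives susceptibles = 2*isolation_days + 13.
exposure becomes -10*isolation_days - 44.
hospital_load becomes 10*isolation_days + 43.
Linear in isolation_days, so extremes are at the endpoints: isolation_days = -5 gives hospital_load = -7; isolation_days = 8 gives hospital_load = 123.

-7 to 123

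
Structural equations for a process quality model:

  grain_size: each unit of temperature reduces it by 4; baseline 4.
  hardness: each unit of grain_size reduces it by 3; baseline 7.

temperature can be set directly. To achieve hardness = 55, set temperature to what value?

Substituting into the hardness equation gives hardness = 12*temperature - 5.
Solve 12*temperature - 5 = 55: temperature = (55 + 5) / 12 = 5.

temperature = 5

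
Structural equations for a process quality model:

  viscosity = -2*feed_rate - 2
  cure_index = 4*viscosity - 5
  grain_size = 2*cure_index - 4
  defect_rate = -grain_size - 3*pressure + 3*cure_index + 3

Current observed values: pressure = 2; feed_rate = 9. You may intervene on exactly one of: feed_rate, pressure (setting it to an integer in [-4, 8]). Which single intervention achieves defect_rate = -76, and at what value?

Intervening on feed_rate: with other inputs at their observed values, defect_rate = -8*feed_rate - 12. Solving for -76 gives feed_rate = 8, within [-4, 8].
Intervening on pressure: defect_rate = -3*pressure - 78. Reaching -76 requires pressure = -2/3, not an integer.

set feed_rate = 8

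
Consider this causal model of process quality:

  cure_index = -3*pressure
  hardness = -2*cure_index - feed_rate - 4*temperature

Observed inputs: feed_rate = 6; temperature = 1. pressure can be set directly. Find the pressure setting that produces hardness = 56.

Substituting into the hardness equation gives hardness = 6*pressure - 10.
Solve 6*pressure - 10 = 56: pressure = (56 + 10) / 6 = 11.

pressure = 11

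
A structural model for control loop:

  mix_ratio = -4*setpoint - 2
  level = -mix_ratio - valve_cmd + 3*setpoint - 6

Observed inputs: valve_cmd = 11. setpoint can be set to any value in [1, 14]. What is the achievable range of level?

-8 to 83

Substituting into the level equation gives level = 7*setpoint - 15.
Linear in setpoint, so extremes are at the endpoints: setpoint = 1 gives level = -8; setpoint = 14 gives level = 83.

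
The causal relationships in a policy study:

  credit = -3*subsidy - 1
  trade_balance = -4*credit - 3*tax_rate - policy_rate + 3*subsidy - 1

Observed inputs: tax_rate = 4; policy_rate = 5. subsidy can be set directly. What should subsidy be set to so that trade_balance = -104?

Substituting into the trade_balance equation gives trade_balance = 15*subsidy - 14.
Solve 15*subsidy - 14 = -104: subsidy = (-104 + 14) / 15 = -6.

subsidy = -6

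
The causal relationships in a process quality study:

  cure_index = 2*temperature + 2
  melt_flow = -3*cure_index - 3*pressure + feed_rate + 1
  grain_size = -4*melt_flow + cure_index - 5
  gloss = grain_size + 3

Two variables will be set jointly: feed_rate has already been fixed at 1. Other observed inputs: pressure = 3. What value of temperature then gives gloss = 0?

With feed_rate held at 1:
Substituting into the melt_flow equation gives melt_flow = -6*temperature - 13.
Substituting into the grain_size equation gives grain_size = 26*temperature + 49.
This gives gloss = 26*temperature + 52.
Solve 26*temperature + 52 = 0: temperature = (0 - 52) / 26 = -2.

temperature = -2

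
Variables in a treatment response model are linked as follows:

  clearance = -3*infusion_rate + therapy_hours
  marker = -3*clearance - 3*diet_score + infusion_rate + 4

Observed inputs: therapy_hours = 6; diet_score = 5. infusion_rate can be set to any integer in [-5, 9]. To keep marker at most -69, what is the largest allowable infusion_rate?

Substituting into the clearance equation gives clearance = -3*infusion_rate + 6.
Substituting into the marker equation gives marker = 10*infusion_rate - 29.
Require 10*infusion_rate - 29 ≤ -69, so infusion_rate ≤ -4.
The largest integer in [-5, 9] satisfying this is -4.

infusion_rate = -4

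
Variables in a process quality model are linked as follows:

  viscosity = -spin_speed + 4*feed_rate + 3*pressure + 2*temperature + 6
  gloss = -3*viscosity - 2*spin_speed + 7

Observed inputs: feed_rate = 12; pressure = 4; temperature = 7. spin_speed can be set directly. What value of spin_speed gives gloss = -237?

spin_speed = -4

Substituting into the viscosity equation gives viscosity = -spin_speed + 80.
Substituting into the gloss equation gives gloss = spin_speed - 233.
Solve spin_speed - 233 = -237: spin_speed = (-237 + 233) / 1 = -4.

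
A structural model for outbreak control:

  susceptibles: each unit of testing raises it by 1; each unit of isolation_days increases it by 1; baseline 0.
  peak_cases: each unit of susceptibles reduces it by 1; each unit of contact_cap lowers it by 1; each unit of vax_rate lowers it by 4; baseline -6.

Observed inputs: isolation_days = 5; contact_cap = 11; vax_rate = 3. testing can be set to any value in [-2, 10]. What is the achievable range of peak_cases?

-44 to -32

Substituting into the susceptibles equation gives susceptibles = testing + 5.
peak_cases becomes -testing - 34.
Linear in testing, so extremes are at the endpoints: testing = -2 gives peak_cases = -32; testing = 10 gives peak_cases = -44.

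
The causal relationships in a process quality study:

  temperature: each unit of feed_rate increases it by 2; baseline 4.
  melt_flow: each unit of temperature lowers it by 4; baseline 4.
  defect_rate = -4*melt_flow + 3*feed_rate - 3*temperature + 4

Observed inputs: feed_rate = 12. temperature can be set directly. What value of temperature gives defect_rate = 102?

Intervening on temperature fixes its value directly, overriding its dependence on feed_rate.
Substituting into the defect_rate equation gives defect_rate = 13*temperature + 24.
Solve 13*temperature + 24 = 102: temperature = (102 - 24) / 13 = 6.

temperature = 6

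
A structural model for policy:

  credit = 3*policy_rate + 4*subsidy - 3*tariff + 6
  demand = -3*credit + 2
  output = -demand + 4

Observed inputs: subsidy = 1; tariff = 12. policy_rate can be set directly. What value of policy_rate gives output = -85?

policy_rate = -1

Substituting into the credit equation gives credit = 3*policy_rate - 26.
Substituting into the demand equation gives demand = -9*policy_rate + 80.
Substituting into the output equation gives output = 9*policy_rate - 76.
Solve 9*policy_rate - 76 = -85: policy_rate = (-85 + 76) / 9 = -1.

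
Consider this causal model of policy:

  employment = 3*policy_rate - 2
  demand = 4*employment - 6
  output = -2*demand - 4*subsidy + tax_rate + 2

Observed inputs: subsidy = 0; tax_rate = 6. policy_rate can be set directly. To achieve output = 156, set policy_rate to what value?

policy_rate = -5

Substituting into the demand equation gives demand = 12*policy_rate - 14.
Substituting into the output equation gives output = -24*policy_rate + 36.
Solve -24*policy_rate + 36 = 156: policy_rate = (156 - 36) / -24 = -5.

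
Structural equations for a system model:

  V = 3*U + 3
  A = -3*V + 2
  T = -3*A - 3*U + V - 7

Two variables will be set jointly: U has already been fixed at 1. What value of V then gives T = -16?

V = 0

With U held at 1:
Intervening on V fixes its value directly, overriding its dependence on U.
Substituting into the T equation gives T = 10*V - 16.
Solve 10*V - 16 = -16: V = (-16 + 16) / 10 = 0.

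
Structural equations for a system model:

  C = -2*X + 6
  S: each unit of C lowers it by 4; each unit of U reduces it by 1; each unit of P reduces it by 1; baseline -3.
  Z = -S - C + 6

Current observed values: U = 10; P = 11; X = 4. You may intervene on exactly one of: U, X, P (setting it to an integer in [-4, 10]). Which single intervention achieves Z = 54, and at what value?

Intervening on U: Z = U + 14. Reaching 54 requires U = 40, outside [-4, 10].
Intervening on X: with other inputs at their observed values, Z = -6*X + 48. Solving for 54 gives X = -1, within [-4, 10].
Intervening on P: Z = P + 13. Reaching 54 requires P = 41, outside [-4, 10].

set X = -1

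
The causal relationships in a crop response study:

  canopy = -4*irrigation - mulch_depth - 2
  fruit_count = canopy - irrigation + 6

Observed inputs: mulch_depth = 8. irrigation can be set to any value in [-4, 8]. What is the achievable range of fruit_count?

-44 to 16

Substituting into the canopy equation gives canopy = -4*irrigation - 10.
Substituting into the fruit_count equation gives fruit_count = -5*irrigation - 4.
Linear in irrigation, so extremes are at the endpoints: irrigation = -4 gives fruit_count = 16; irrigation = 8 gives fruit_count = -44.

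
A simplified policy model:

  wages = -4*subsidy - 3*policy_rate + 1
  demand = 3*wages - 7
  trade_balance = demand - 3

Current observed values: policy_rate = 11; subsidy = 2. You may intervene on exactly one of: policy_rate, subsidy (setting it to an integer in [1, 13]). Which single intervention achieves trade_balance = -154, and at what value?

Intervening on policy_rate: trade_balance = -9*policy_rate - 31. Reaching -154 requires policy_rate = 41/3, not an integer.
Intervening on subsidy: with other inputs at their observed values, trade_balance = -12*subsidy - 106. Solving for -154 gives subsidy = 4, within [1, 13].

set subsidy = 4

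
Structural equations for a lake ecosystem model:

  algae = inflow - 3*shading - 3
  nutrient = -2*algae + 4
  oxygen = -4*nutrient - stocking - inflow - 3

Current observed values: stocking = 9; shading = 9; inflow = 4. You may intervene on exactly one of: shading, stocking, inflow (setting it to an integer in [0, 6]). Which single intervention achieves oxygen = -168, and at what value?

set shading = 6

Intervening on shading: with other inputs at their observed values, oxygen = -24*shading - 24. Solving for -168 gives shading = 6, within [0, 6].
Intervening on stocking: oxygen = -stocking - 231. Reaching -168 requires stocking = -63, outside [0, 6].
Intervening on inflow: oxygen = 7*inflow - 268. Reaching -168 requires inflow = 100/7, not an integer.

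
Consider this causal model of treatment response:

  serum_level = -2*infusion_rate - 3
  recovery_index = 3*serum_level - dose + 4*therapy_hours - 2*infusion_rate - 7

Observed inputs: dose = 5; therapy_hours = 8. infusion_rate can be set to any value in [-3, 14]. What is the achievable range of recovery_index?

-101 to 35

Substituting into the recovery_index equation gives recovery_index = -8*infusion_rate + 11.
Linear in infusion_rate, so extremes are at the endpoints: infusion_rate = -3 gives recovery_index = 35; infusion_rate = 14 gives recovery_index = -101.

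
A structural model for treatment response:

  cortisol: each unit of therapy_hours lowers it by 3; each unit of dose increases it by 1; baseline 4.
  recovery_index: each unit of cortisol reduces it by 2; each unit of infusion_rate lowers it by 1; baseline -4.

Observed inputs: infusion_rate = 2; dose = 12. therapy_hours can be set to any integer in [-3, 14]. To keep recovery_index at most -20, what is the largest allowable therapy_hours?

therapy_hours = 3

Substituting into the cortisol equation gives cortisol = -3*therapy_hours + 16.
Substituting into the recovery_index equation gives recovery_index = 6*therapy_hours - 38.
Require 6*therapy_hours - 38 ≤ -20, so therapy_hours ≤ 3.
The largest integer in [-3, 14] satisfying this is 3.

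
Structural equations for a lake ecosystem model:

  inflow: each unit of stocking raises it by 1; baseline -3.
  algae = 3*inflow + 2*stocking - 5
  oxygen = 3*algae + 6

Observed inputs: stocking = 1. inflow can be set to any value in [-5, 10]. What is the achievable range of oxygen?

-48 to 87

Intervening on inflow fixes its value directly, overriding its dependence on stocking.
Substituting into the algae equation gives algae = 3*inflow - 3.
oxygen becomes 9*inflow - 3.
Linear in inflow, so extremes are at the endpoints: inflow = -5 gives oxygen = -48; inflow = 10 gives oxygen = 87.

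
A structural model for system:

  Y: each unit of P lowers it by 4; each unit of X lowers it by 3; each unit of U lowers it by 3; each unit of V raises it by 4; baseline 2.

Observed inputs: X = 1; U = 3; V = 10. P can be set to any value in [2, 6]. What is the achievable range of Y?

Substituting into the Y equation gives Y = -4*P + 30.
Linear in P, so extremes are at the endpoints: P = 2 gives Y = 22; P = 6 gives Y = 6.

6 to 22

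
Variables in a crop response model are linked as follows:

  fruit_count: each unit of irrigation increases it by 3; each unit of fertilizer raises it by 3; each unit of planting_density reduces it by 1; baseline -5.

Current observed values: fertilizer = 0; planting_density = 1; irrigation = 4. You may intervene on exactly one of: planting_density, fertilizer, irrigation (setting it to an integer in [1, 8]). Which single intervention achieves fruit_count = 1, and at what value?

set planting_density = 6

Intervening on planting_density: with other inputs at their observed values, fruit_count = -planting_density + 7. Solving for 1 gives planting_density = 6, within [1, 8].
Intervening on fertilizer: fruit_count = 3*fertilizer + 6. Reaching 1 requires fertilizer = -5/3, not an integer.
Intervening on irrigation: fruit_count = 3*irrigation - 6. Reaching 1 requires irrigation = 7/3, not an integer.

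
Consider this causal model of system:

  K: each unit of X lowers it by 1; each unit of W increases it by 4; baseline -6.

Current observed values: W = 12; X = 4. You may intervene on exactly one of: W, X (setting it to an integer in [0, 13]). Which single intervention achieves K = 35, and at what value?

Intervening on W: K = 4*W - 10. Reaching 35 requires W = 45/4, not an integer.
Intervening on X: with other inputs at their observed values, K = -X + 42. Solving for 35 gives X = 7, within [0, 13].

set X = 7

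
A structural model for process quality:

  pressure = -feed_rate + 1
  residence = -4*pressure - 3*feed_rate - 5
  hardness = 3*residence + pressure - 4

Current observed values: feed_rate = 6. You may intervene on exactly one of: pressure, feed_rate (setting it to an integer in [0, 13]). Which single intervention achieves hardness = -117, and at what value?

set pressure = 4

Intervening on pressure: with other inputs at their observed values, hardness = -11*pressure - 73. Solving for -117 gives pressure = 4, within [0, 13].
Intervening on feed_rate: hardness = 2*feed_rate - 30. Reaching -117 requires feed_rate = -87/2, not an integer.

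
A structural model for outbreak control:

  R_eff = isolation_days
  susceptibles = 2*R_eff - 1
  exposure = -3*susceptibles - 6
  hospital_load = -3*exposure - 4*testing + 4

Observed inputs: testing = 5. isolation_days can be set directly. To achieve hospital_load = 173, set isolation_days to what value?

isolation_days = 10

Substituting into the susceptibles equation gives susceptibles = 2*isolation_days - 1.
Substituting into the exposure equation gives exposure = -6*isolation_days - 3.
hospital_load becomes 18*isolation_days - 7.
Solve 18*isolation_days - 7 = 173: isolation_days = (173 + 7) / 18 = 10.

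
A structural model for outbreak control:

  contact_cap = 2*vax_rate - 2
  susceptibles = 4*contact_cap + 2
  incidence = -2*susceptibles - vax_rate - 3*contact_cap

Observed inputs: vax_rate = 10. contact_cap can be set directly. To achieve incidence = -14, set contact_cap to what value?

Intervening on contact_cap fixes its value directly, overriding its dependence on vax_rate.
Substituting into the incidence equation gives incidence = -11*contact_cap - 14.
Solve -11*contact_cap - 14 = -14: contact_cap = (-14 + 14) / -11 = 0.

contact_cap = 0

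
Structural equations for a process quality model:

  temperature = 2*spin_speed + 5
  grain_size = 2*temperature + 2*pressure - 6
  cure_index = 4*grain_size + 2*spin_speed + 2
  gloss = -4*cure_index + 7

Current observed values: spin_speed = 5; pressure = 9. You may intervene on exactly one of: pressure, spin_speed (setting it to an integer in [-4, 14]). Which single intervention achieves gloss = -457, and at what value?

Intervening on pressure: with other inputs at their observed values, gloss = -32*pressure - 425. Solving for -457 gives pressure = 1, within [-4, 14].
Intervening on spin_speed: gloss = -72*spin_speed - 353. Reaching -457 requires spin_speed = 13/9, not an integer.

set pressure = 1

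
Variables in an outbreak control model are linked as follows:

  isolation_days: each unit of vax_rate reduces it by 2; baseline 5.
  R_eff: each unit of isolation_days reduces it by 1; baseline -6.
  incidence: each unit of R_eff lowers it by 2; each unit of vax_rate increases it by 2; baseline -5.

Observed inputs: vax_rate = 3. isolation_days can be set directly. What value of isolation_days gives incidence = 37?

isolation_days = 12

Intervening on isolation_days fixes its value directly, overriding its dependence on vax_rate.
Substituting into the incidence equation gives incidence = 2*isolation_days + 13.
Solve 2*isolation_days + 13 = 37: isolation_days = (37 - 13) / 2 = 12.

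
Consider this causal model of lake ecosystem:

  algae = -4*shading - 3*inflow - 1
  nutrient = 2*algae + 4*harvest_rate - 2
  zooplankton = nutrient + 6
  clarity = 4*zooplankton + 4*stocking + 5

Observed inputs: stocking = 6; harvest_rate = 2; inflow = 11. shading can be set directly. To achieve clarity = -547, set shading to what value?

shading = 11

Substituting into the algae equation gives algae = -4*shading - 34.
Substituting into the nutrient equation gives nutrient = -8*shading - 62.
Substituting into the zooplankton equation gives zooplankton = -8*shading - 56.
Substituting into the clarity equation gives clarity = -32*shading - 195.
Solve -32*shading - 195 = -547: shading = (-547 + 195) / -32 = 11.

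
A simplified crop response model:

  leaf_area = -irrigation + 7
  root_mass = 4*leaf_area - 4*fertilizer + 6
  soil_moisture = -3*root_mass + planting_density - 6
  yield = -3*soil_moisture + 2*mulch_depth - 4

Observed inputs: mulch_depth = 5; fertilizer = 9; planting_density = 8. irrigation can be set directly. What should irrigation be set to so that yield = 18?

Substituting into the root_mass equation gives root_mass = -4*irrigation - 2.
Substituting into the soil_moisture equation gives soil_moisture = 12*irrigation + 8.
Substituting into the yield equation gives yield = -36*irrigation - 18.
Solve -36*irrigation - 18 = 18: irrigation = (18 + 18) / -36 = -1.

irrigation = -1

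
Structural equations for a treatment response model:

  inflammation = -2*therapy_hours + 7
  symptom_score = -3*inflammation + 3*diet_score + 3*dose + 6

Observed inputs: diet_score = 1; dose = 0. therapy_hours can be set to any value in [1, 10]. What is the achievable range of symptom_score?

-6 to 48

Substituting into the symptom_score equation gives symptom_score = 6*therapy_hours - 12.
Linear in therapy_hours, so extremes are at the endpoints: therapy_hours = 1 gives symptom_score = -6; therapy_hours = 10 gives symptom_score = 48.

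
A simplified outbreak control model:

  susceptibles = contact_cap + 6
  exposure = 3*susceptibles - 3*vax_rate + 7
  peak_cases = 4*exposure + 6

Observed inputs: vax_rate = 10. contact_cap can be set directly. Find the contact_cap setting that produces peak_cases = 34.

contact_cap = 4

Substituting into the exposure equation gives exposure = 3*contact_cap - 5.
peak_cases becomes 12*contact_cap - 14.
Solve 12*contact_cap - 14 = 34: contact_cap = (34 + 14) / 12 = 4.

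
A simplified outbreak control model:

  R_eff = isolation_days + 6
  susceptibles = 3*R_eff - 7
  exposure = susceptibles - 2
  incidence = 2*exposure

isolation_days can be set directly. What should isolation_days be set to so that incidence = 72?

isolation_days = 9

Substituting into the susceptibles equation gives susceptibles = 3*isolation_days + 11.
This gives exposure = 3*isolation_days + 9.
This gives incidence = 6*isolation_days + 18.
Solve 6*isolation_days + 18 = 72: isolation_days = (72 - 18) / 6 = 9.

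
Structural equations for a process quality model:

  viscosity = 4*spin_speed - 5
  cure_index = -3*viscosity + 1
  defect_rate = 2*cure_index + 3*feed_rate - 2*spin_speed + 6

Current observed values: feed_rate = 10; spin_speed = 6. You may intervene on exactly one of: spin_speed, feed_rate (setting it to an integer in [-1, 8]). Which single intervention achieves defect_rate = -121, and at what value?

set feed_rate = -1

Intervening on spin_speed: defect_rate = -26*spin_speed + 68. Reaching -121 requires spin_speed = 189/26, not an integer.
Intervening on feed_rate: with other inputs at their observed values, defect_rate = 3*feed_rate - 118. Solving for -121 gives feed_rate = -1, within [-1, 8].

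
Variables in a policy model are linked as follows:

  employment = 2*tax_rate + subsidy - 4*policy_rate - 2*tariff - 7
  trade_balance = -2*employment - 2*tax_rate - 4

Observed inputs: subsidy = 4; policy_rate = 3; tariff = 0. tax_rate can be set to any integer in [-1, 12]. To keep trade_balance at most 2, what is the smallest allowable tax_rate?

tax_rate = 4

Substituting into the employment equation gives employment = 2*tax_rate - 15.
Substituting into the trade_balance equation gives trade_balance = -6*tax_rate + 26.
Require -6*tax_rate + 26 ≤ 2, so tax_rate ≥ 4.
The smallest integer in [-1, 12] satisfying this is 4.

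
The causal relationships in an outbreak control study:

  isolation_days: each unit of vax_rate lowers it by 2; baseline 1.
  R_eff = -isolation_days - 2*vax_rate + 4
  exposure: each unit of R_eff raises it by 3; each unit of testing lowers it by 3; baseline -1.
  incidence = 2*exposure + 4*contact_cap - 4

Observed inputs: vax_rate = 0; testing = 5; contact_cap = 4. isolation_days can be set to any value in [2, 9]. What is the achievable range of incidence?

Intervening on isolation_days fixes its value directly, overriding its dependence on vax_rate.
Substituting into the R_eff equation gives R_eff = -isolation_days + 4.
Substituting into the exposure equation gives exposure = -3*isolation_days - 4.
Substituting into the incidence equation gives incidence = -6*isolation_days + 4.
Linear in isolation_days, so extremes are at the endpoints: isolation_days = 2 gives incidence = -8; isolation_days = 9 gives incidence = -50.

-50 to -8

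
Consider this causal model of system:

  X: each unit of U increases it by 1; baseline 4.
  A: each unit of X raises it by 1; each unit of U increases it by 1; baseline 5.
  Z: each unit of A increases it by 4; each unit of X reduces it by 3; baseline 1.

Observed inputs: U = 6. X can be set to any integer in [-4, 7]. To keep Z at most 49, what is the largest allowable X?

X = 4

Intervening on X fixes its value directly, overriding its dependence on U.
Substituting into the A equation gives A = X + 11.
This gives Z = X + 45.
Require X + 45 ≤ 49, so X ≤ 4.
The largest integer in [-4, 7] satisfying this is 4.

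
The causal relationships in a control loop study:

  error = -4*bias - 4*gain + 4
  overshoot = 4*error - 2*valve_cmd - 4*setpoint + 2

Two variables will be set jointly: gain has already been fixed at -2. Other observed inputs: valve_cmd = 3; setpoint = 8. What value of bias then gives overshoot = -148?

With gain held at -2:
Substituting into the error equation gives error = -4*bias + 12.
overshoot becomes -16*bias + 12.
Solve -16*bias + 12 = -148: bias = (-148 - 12) / -16 = 10.

bias = 10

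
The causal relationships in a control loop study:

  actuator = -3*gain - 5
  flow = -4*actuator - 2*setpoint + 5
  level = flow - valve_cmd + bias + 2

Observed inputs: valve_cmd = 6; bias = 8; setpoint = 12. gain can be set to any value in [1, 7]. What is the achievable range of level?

17 to 89

Substituting into the flow equation gives flow = 12*gain + 1.
This gives level = 12*gain + 5.
Linear in gain, so extremes are at the endpoints: gain = 1 gives level = 17; gain = 7 gives level = 89.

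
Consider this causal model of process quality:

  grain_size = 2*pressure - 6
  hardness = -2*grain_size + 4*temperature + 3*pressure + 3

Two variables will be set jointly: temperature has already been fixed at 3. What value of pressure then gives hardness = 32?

pressure = -5

With temperature held at 3:
Substituting into the hardness equation gives hardness = -pressure + 27.
Solve -pressure + 27 = 32: pressure = (32 - 27) / -1 = -5.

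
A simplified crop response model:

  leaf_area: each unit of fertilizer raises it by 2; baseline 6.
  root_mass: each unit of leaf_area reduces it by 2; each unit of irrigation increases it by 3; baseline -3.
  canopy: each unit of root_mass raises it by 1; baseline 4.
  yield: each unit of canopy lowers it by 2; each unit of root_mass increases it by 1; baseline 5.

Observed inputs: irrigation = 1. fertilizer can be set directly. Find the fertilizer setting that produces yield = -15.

fertilizer = -6

Substituting into the root_mass equation gives root_mass = -4*fertilizer - 12.
So canopy = -4*fertilizer - 8.
Substituting into the yield equation gives yield = 4*fertilizer + 9.
Solve 4*fertilizer + 9 = -15: fertilizer = (-15 - 9) / 4 = -6.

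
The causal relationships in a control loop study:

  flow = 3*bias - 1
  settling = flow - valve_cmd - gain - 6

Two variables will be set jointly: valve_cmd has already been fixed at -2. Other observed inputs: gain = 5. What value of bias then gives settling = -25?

bias = -5

With valve_cmd held at -2:
Substituting into the settling equation gives settling = 3*bias - 10.
Solve 3*bias - 10 = -25: bias = (-25 + 10) / 3 = -5.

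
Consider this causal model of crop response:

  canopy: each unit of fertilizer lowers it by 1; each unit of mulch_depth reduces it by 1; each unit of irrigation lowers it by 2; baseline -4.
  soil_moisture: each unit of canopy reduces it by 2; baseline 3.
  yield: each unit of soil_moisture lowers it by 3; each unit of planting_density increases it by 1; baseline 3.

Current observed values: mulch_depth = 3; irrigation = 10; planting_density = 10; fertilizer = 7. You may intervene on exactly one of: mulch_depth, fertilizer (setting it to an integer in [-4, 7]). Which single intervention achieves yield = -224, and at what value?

Intervening on mulch_depth: with other inputs at their observed values, yield = -6*mulch_depth - 182. Solving for -224 gives mulch_depth = 7, within [-4, 7].
Intervening on fertilizer: yield = -6*fertilizer - 158. Reaching -224 requires fertilizer = 11, outside [-4, 7].

set mulch_depth = 7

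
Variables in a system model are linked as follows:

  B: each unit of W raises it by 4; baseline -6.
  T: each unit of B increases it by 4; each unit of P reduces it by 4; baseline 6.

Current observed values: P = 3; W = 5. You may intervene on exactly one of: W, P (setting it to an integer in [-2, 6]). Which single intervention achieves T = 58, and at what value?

Intervening on W: T = 16*W - 30. Reaching 58 requires W = 11/2, not an integer.
Intervening on P: with other inputs at their observed values, T = -4*P + 62. Solving for 58 gives P = 1, within [-2, 6].

set P = 1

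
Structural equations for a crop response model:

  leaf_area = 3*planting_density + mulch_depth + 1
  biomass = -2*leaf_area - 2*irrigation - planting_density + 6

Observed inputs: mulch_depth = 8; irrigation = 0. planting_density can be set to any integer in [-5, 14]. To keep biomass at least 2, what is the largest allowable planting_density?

Substituting into the leaf_area equation gives leaf_area = 3*planting_density + 9.
This gives biomass = -7*planting_density - 12.
Require -7*planting_density - 12 ≥ 2, so planting_density ≤ -2.
The largest integer in [-5, 14] satisfying this is -2.

planting_density = -2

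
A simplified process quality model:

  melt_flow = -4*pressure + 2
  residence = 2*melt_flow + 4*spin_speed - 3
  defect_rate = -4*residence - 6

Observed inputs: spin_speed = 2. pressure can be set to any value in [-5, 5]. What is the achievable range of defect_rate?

Substituting into the residence equation gives residence = -8*pressure + 9.
Substituting into the defect_rate equation gives defect_rate = 32*pressure - 42.
Linear in pressure, so extremes are at the endpoints: pressure = -5 gives defect_rate = -202; pressure = 5 gives defect_rate = 118.

-202 to 118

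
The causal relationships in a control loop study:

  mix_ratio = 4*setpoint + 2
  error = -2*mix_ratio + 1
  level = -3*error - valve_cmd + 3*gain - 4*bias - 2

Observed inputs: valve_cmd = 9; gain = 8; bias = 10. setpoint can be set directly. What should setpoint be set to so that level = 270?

Substituting into the error equation gives error = -8*setpoint - 3.
Substituting into the level equation gives level = 24*setpoint - 18.
Solve 24*setpoint - 18 = 270: setpoint = (270 + 18) / 24 = 12.

setpoint = 12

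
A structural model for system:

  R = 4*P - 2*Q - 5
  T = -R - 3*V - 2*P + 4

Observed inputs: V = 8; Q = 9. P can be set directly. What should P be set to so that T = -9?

P = 2

Substituting into the R equation gives R = 4*P - 23.
So T = -6*P + 3.
Solve -6*P + 3 = -9: P = (-9 - 3) / -6 = 2.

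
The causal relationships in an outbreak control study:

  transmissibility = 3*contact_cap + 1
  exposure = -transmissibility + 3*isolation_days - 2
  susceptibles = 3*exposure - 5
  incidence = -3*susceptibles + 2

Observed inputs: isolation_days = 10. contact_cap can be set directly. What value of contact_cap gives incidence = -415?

contact_cap = -7

Substituting into the exposure equation gives exposure = -3*contact_cap + 27.
Substituting into the susceptibles equation gives susceptibles = -9*contact_cap + 76.
incidence becomes 27*contact_cap - 226.
Solve 27*contact_cap - 226 = -415: contact_cap = (-415 + 226) / 27 = -7.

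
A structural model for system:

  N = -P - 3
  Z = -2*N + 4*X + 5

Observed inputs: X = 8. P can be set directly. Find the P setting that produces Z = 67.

P = 12

Substituting into the Z equation gives Z = 2*P + 43.
Solve 2*P + 43 = 67: P = (67 - 43) / 2 = 12.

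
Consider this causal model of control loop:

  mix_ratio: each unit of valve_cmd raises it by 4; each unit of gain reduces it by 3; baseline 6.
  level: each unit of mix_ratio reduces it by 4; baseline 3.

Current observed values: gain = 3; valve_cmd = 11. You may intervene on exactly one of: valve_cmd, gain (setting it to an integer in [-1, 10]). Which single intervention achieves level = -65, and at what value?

Intervening on valve_cmd: with other inputs at their observed values, level = -16*valve_cmd + 15. Solving for -65 gives valve_cmd = 5, within [-1, 10].
Intervening on gain: level = 12*gain - 197. Reaching -65 requires gain = 11, outside [-1, 10].

set valve_cmd = 5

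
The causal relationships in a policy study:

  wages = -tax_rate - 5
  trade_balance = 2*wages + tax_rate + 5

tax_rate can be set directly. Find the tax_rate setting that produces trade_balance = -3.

tax_rate = -2

Substituting into the trade_balance equation gives trade_balance = -tax_rate - 5.
Solve -tax_rate - 5 = -3: tax_rate = (-3 + 5) / -1 = -2.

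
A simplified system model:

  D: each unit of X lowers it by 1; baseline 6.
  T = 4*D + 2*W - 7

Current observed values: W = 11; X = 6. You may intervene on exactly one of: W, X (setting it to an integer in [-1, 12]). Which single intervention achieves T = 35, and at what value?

set X = 1

Intervening on W: T = 2*W - 7. Reaching 35 requires W = 21, outside [-1, 12].
Intervening on X: with other inputs at their observed values, T = -4*X + 39. Solving for 35 gives X = 1, within [-1, 12].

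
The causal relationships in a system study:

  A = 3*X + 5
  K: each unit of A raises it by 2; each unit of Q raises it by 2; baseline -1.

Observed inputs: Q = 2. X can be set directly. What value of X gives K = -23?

X = -6

Substituting into the K equation gives K = 6*X + 13.
Solve 6*X + 13 = -23: X = (-23 - 13) / 6 = -6.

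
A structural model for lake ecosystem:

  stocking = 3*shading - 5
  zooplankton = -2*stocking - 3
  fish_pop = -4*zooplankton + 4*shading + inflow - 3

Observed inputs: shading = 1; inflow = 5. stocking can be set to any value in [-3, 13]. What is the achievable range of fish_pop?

-6 to 122

Intervening on stocking fixes its value directly, overriding its dependence on shading.
Substituting into the fish_pop equation gives fish_pop = 8*stocking + 18.
Linear in stocking, so extremes are at the endpoints: stocking = -3 gives fish_pop = -6; stocking = 13 gives fish_pop = 122.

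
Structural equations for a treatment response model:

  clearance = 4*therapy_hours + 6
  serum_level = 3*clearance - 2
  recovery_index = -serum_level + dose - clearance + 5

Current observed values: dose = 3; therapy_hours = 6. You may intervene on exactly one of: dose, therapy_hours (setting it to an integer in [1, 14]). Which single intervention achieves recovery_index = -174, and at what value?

set therapy_hours = 10

Intervening on dose: recovery_index = dose - 113. Reaching -174 requires dose = -61, outside [1, 14].
Intervening on therapy_hours: with other inputs at their observed values, recovery_index = -16*therapy_hours - 14. Solving for -174 gives therapy_hours = 10, within [1, 14].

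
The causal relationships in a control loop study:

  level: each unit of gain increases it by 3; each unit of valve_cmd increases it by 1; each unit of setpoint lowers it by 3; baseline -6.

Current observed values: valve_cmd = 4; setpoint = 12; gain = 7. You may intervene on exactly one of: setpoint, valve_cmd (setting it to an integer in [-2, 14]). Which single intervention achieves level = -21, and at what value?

Intervening on setpoint: level = -3*setpoint + 19. Reaching -21 requires setpoint = 40/3, not an integer.
Intervening on valve_cmd: with other inputs at their observed values, level = valve_cmd - 21. Solving for -21 gives valve_cmd = 0, within [-2, 14].

set valve_cmd = 0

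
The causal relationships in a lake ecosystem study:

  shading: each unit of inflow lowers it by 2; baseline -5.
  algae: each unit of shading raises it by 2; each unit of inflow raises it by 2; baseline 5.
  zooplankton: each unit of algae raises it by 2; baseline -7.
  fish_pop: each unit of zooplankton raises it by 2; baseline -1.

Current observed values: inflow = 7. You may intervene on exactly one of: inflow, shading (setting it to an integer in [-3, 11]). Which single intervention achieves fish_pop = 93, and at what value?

set shading = 4

Intervening on inflow: fish_pop = -8*inflow - 35. Reaching 93 requires inflow = -16, outside [-3, 11].
Intervening on shading: with other inputs at their observed values, fish_pop = 8*shading + 61. Solving for 93 gives shading = 4, within [-3, 11].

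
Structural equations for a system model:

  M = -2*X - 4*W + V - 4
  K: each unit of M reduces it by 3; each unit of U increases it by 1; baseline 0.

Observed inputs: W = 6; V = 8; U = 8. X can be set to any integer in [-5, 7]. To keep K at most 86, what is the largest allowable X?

Substituting into the M equation gives M = -2*X - 20.
So K = 6*X + 68.
Require 6*X + 68 ≤ 86, so X ≤ 3.
The largest integer in [-5, 7] satisfying this is 3.

X = 3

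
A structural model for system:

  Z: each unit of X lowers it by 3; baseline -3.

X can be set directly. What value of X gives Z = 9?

Solve -3*X - 3 = 9: X = (9 + 3) / -3 = -4.

X = -4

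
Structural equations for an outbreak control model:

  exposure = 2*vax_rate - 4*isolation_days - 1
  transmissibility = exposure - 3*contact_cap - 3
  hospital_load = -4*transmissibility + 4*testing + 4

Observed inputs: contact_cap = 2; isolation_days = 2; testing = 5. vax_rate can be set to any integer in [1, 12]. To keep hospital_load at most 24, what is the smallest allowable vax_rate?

Substituting into the exposure equation gives exposure = 2*vax_rate - 9.
transmissibility becomes 2*vax_rate - 18.
Substituting into the hospital_load equation gives hospital_load = -8*vax_rate + 96.
Require -8*vax_rate + 96 ≤ 24, so vax_rate ≥ 9.
The smallest integer in [1, 12] satisfying this is 9.

vax_rate = 9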